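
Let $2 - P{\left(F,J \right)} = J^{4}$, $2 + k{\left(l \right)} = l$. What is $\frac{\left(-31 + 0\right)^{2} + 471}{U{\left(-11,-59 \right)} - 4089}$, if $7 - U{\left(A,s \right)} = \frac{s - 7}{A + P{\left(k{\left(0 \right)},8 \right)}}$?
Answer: $- \frac{1469590}{4189169} \approx -0.35081$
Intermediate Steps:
$k{\left(l \right)} = -2 + l$
$P{\left(F,J \right)} = 2 - J^{4}$
$U{\left(A,s \right)} = 7 - \frac{-7 + s}{-4094 + A}$ ($U{\left(A,s \right)} = 7 - \frac{s - 7}{A + \left(2 - 8^{4}\right)} = 7 - \frac{-7 + s}{A + \left(2 - 4096\right)} = 7 - \frac{-7 + s}{A - 4094} = 7 - \frac{-7 + s}{-4094 + A}$)
$\frac{\left(-31 + 0\right)^{2} + 471}{U{\left(-11,-59 \right)} - 4089} = \frac{\left(-31 + 0\right)^{2} + 471}{\frac{-28651 - -59 + 7 \left(-11\right)}{-4094 - 11} - 4089} = \frac{\left(-31\right)^{2} + 471}{\frac{-28651 + 59 - 77}{-4105} - 4089} = \frac{961 + 471}{\left(- \frac{1}{4105}\right) \left(-28669\right) - 4089} = \frac{1432}{\frac{28669}{4105} - 4089} = \frac{1432}{- \frac{16756676}{4105}} = 1432 \left(- \frac{4105}{16756676}\right) = - \frac{1469590}{4189169}$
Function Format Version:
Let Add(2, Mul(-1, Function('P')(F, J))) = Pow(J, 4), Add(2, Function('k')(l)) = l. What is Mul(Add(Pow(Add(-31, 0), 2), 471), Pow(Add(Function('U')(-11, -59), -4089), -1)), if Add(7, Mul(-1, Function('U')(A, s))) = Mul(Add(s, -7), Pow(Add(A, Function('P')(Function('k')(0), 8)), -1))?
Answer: Rational(-1469590, 4189169) ≈ -0.35081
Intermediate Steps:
Function('k')(l) = Add(-2, l)
Function('P')(F, J) = Add(2, Mul(-1, Pow(J, 4)))
Function('U')(A, s) = Add(7, Mul(-1, Pow(Add(-4094, A), -1), Add(-7, s))) (Function('U')(A, s) = Add(7, Mul(-1, Mul(Add(s, -7), Pow(Add(A, Add(2, Mul(-1, Pow(8, 4)))), -1)))) = Add(7, Mul(-1, Mul(Add(-7, s), Pow(Add(A, Add(2, Mul(-1, 4096))), -1)))) = Add(7, Mul(-1, Mul(Add(-7, s), Pow(Add(A, Add(2, -4096)), -1)))) = Add(7, Mul(-1, Mul(Add(-7, s), Pow(Add(A, -4094), -1)))) = Add(7, Mul(-1, Mul(Add(-7, s), Pow(Add(-4094, A), -1)))) = Add(7, Mul(-1, Mul(Pow(Add(-4094, A), -1), Add(-7, s)))) = Add(7, Mul(-1, Pow(Add(-4094, A), -1), Add(-7, s))))
Mul(Add(Pow(Add(-31, 0), 2), 471), Pow(Add(Function('U')(-11, -59), -4089), -1)) = Mul(Add(Pow(Add(-31, 0), 2), 471), Pow(Add(Mul(Pow(Add(-4094, -11), -1), Add(-28651, Mul(-1, -59), Mul(7, -11))), -4089), -1)) = Mul(Add(Pow(-31, 2), 471), Pow(Add(Mul(Pow(-4105, -1), Add(-28651, 59, -77)), -4089), -1)) = Mul(Add(961, 471), Pow(Add(Mul(Rational(-1, 4105), -28669), -4089), -1)) = Mul(1432, Pow(Add(Rational(28669, 4105), -4089), -1)) = Mul(1432, Pow(Rational(-16756676, 4105), -1)) = Mul(1432, Rational(-4105, 16756676)) = Rational(-1469590, 4189169)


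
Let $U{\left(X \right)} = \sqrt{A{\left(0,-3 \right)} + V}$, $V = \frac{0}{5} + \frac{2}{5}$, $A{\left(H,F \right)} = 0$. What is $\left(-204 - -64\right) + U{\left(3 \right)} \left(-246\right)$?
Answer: $-140 - \frac{246 \sqrt{10}}{5} \approx -295.58$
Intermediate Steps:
$V = \frac{2}{5}$ ($V = 0 \cdot \frac{1}{5} + 2 \cdot \frac{1}{5} = 0 + \frac{2}{5} = \frac{2}{5} \approx 0.4$)
$U{\left(X \right)} = \frac{\sqrt{10}}{5}$ ($U{\left(X \right)} = \sqrt{0 + \frac{2}{5}} = \sqrt{\frac{2}{5}} = \frac{\sqrt{10}}{5}$)
$\left(-204 - -64\right) + U{\left(3 \right)} \left(-246\right) = \left(-204 - -64\right) + \frac{\sqrt{10}}{5} \left(-246\right) = \left(-204 + 64\right) - \frac{246 \sqrt{10}}{5} = -140 - \frac{246 \sqrt{10}}{5}$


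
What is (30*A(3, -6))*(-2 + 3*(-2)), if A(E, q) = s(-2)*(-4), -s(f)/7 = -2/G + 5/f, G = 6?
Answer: 19040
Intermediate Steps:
s(f) = 7/3 - 35/f (s(f) = -7*(-2/6 + 5/f) = -7*(-2*1/6 + 5/f) = -7*(-1/3 + 5/f) = 7/3 - 35/f)
A(E, q) = -238/3 (A(E, q) = (7/3 - 35/(-2))*(-4) = (7/3 - 35*(-1/2))*(-4) = (7/3 + 35/2)*(-4) = (119/6)*(-4) = -238/3)
(30*A(3, -6))*(-2 + 3*(-2)) = (30*(-238/3))*(-2 + 3*(-2)) = -2380*(-2 - 6) = -2380*(-8) = 19040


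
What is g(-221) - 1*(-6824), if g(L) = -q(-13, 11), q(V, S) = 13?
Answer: 6811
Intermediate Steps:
g(L) = -13 (g(L) = -1*13 = -13)
g(-221) - 1*(-6824) = -13 - 1*(-6824) = -13 + 6824 = 6811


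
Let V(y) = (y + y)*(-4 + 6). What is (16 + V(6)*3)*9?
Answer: 792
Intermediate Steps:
V(y) = 4*y (V(y) = (2*y)*2 = 4*y)
(16 + V(6)*3)*9 = (16 + (4*6)*3)*9 = (16 + 24*3)*9 = (16 + 72)*9 = 88*9 = 792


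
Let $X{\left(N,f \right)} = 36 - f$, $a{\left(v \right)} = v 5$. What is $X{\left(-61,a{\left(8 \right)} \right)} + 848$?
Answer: $844$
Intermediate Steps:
$a{\left(v \right)} = 5 v$
$X{\left(-61,a{\left(8 \right)} \right)} + 848 = \left(36 - 5 \cdot 8\right) + 848 = \left(36 - 40\right) + 848 = -4 + 848 = 844$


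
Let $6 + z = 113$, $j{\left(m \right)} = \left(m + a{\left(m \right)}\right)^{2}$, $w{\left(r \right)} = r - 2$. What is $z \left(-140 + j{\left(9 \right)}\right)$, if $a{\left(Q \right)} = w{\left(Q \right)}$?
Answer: $12412$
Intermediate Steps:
$w{\left(r \right)} = -2 + r$
$a{\left(Q \right)} = -2 + Q$
$j{\left(m \right)} = \left(-2 + 2 m\right)^{2}$ ($j{\left(m \right)} = \left(m + \left(-2 + m\right)\right)^{2} = \left(-2 + 2 m\right)^{2}$)
$z = 107$ ($z = -6 + 113 = 107$)
$z \left(-140 + j{\left(9 \right)}\right) = 107 \left(-140 + 4 \left(-1 + 9\right)^{2}\right) = 107 \left(-140 + 4 \cdot 8^{2}\right) = 107 \left(-140 + 4 \cdot 64\right) = 107 \left(-140 + 256\right) = 107 \cdot 116 = 12412$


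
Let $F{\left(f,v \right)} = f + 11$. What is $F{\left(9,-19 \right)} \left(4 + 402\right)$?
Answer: $8120$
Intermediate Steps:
$F{\left(f,v \right)} = 11 + f$
$F{\left(9,-19 \right)} \left(4 + 402\right) = \left(11 + 9\right) \left(4 + 402\right) = 20 \cdot 406 = 8120$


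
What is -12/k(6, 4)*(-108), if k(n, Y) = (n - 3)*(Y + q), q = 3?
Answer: 432/7 ≈ 61.714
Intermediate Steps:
k(n, Y) = (-3 + n)*(3 + Y) (k(n, Y) = (n - 3)*(Y + 3) = (-3 + n)*(3 + Y))
-12/k(6, 4)*(-108) = -12/(-9 - 3*4 + 3*6 + 4*6)*(-108) = -12/(-9 - 12 + 18 + 24)*(-108) = -12/21*(-108) = -12*1/21*(-108) = -4/7*(-108) = 432/7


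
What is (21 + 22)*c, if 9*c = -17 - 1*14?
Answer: -1333/9 ≈ -148.11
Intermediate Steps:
c = -31/9 (c = (-17 - 1*14)/9 = (-17 - 14)/9 = (⅑)*(-31) = -31/9 ≈ -3.4444)
(21 + 22)*c = (21 + 22)*(-31/9) = 43*(-31/9) = -1333/9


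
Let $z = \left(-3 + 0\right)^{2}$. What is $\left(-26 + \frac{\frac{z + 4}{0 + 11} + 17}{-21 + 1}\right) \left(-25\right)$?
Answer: $\frac{7400}{11} \approx 672.73$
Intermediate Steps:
$z = 9$ ($z = \left(-3\right)^{2} = 9$)
$\left(-26 + \frac{\frac{z + 4}{0 + 11} + 17}{-21 + 1}\right) \left(-25\right) = \left(-26 + \frac{\frac{9 + 4}{0 + 11} + 17}{-21 + 1}\right) \left(-25\right) = \left(-26 + \frac{\frac{13}{11} + 17}{-20}\right) \left(-25\right) = \left(-26 + \left(13 \cdot \frac{1}{11} + 17\right) \left(- \frac{1}{20}\right)\right) \left(-25\right) = \left(-26 + \left(\frac{13}{11} + 17\right) \left(- \frac{1}{20}\right)\right) \left(-25\right) = \left(-26 + \frac{200}{11} \left(- \frac{1}{20}\right)\right) \left(-25\right) = \left(-26 - \frac{10}{11}\right) \left(-25\right) = \left(- \frac{296}{11}\right) \left(-25\right) = \frac{7400}{11}$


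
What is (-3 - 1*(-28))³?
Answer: 15625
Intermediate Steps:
(-3 - 1*(-28))³ = (-3 + 28)³ = 25³ = 15625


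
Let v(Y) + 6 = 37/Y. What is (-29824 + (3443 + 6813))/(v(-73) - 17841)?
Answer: 357116/325717 ≈ 1.0964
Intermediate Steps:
v(Y) = -6 + 37/Y
(-29824 + (3443 + 6813))/(v(-73) - 17841) = (-29824 + (3443 + 6813))/((-6 + 37/(-73)) - 17841) = (-29824 + 10256)/((-6 + 37*(-1/73)) - 17841) = -19568/((-6 - 37/73) - 17841) = -19568/(-475/73 - 17841) = -19568/(-1302868/73) = -19568*(-73/1302868) = 357116/325717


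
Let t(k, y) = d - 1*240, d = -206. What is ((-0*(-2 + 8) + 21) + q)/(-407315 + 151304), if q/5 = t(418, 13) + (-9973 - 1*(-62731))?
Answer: -261581/256011 ≈ -1.0218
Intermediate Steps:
t(k, y) = -446 (t(k, y) = -206 - 1*240 = -206 - 240 = -446)
q = 261560 (q = 5*(-446 + (-9973 - 1*(-62731))) = 5*(-446 + (-9973 + 62731)) = 5*(-446 + 52758) = 5*52312 = 261560)
((-0*(-2 + 8) + 21) + q)/(-407315 + 151304) = ((-0*(-2 + 8) + 21) + 261560)/(-407315 + 151304) = ((-0*6 + 21) + 261560)/(-256011) = ((-258*0 + 21) + 261560)*(-1/256011) = ((0 + 21) + 261560)*(-1/256011) = (21 + 261560)*(-1/256011) = 261581*(-1/256011) = -261581/256011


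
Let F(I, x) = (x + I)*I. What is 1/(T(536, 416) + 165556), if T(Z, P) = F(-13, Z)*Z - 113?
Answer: -1/3478821 ≈ -2.8745e-7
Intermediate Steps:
F(I, x) = I*(I + x) (F(I, x) = (I + x)*I = I*(I + x))
T(Z, P) = -113 + Z*(169 - 13*Z) (T(Z, P) = (-13*(-13 + Z))*Z - 113 = (169 - 13*Z)*Z - 113 = Z*(169 - 13*Z) - 113 = -113 + Z*(169 - 13*Z))
1/(T(536, 416) + 165556) = 1/((-113 + 13*536*(13 - 1*536)) + 165556) = 1/((-113 + 13*536*(13 - 536)) + 165556) = 1/((-113 + 13*536*(-523)) + 165556) = 1/((-113 - 3644264) + 165556) = 1/(-3644377 + 165556) = 1/(-3478821) = -1/3478821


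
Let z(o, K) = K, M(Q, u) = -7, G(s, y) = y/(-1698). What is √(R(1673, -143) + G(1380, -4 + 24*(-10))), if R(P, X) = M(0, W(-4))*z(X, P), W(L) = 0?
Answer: I*√8441196933/849 ≈ 108.22*I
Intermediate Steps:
G(s, y) = -y/1698 (G(s, y) = y*(-1/1698) = -y/1698)
R(P, X) = -7*P
√(R(1673, -143) + G(1380, -4 + 24*(-10))) = √(-7*1673 - (-4 + 24*(-10))/1698) = √(-11711 - (-4 - 240)/1698) = √(-11711 - 1/1698*(-244)) = √(-11711 + 122/849) = √(-9942517/849) = I*√8441196933/849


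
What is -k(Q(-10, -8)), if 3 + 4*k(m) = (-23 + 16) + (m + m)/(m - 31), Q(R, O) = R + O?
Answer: 227/98 ≈ 2.3163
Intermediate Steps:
Q(R, O) = O + R
k(m) = -5/2 + m/(2*(-31 + m)) (k(m) = -3/4 + ((-23 + 16) + (m + m)/(m - 31))/4 = -3/4 + (-7 + (2*m)/(-31 + m))/4 = -3/4 + (-7 + 2*m/(-31 + m))/4 = -3/4 + (-7/4 + m/(2*(-31 + m))) = -5/2 + m/(2*(-31 + m)))
-k(Q(-10, -8)) = -(155 - 4*(-8 - 10))/(2*(-31 + (-8 - 10))) = -(155 - 4*(-18))/(2*(-31 - 18)) = -(155 + 72)/(2*(-49)) = -(-1)*227/(2*49) = -1*(-227/98) = 227/98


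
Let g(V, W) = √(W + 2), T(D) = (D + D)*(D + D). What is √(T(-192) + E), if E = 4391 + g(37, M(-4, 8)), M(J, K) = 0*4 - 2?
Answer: √151847 ≈ 389.68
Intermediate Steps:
M(J, K) = -2 (M(J, K) = 0 - 2 = -2)
T(D) = 4*D² (T(D) = (2*D)*(2*D) = 4*D²)
g(V, W) = √(2 + W)
E = 4391 (E = 4391 + √(2 - 2) = 4391 + √0 = 4391 + 0 = 4391)
√(T(-192) + E) = √(4*(-192)² + 4391) = √(4*36864 + 4391) = √(147456 + 4391) = √151847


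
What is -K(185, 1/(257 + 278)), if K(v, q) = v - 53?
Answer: -132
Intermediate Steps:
K(v, q) = -53 + v
-K(185, 1/(257 + 278)) = -(-53 + 185) = -1*132 = -132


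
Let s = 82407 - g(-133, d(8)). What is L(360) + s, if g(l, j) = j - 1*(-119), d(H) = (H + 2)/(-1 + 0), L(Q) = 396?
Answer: 82694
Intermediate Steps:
d(H) = -2 - H (d(H) = (2 + H)/(-1) = (2 + H)*(-1) = -2 - H)
g(l, j) = 119 + j (g(l, j) = j + 119 = 119 + j)
s = 82298 (s = 82407 - (119 + (-2 - 1*8)) = 82407 - (119 + (-2 - 8)) = 82407 - (119 - 10) = 82407 - 1*109 = 82407 - 109 = 82298)
L(360) + s = 396 + 82298 = 82694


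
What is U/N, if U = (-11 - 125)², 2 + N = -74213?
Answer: -18496/74215 ≈ -0.24922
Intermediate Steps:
N = -74215 (N = -2 - 74213 = -74215)
U = 18496 (U = (-136)² = 18496)
U/N = 18496/(-74215) = 18496*(-1/74215) = -18496/74215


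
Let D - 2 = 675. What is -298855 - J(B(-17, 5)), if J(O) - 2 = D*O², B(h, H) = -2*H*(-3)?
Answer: -908157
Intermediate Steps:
D = 677 (D = 2 + 675 = 677)
B(h, H) = 6*H
J(O) = 2 + 677*O²
-298855 - J(B(-17, 5)) = -298855 - (2 + 677*(6*5)²) = -298855 - (2 + 677*30²) = -298855 - (2 + 677*900) = -298855 - (2 + 609300) = -298855 - 1*609302 = -298855 - 609302 = -908157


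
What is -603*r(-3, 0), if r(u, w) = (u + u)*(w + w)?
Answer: 0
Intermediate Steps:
r(u, w) = 4*u*w (r(u, w) = (2*u)*(2*w) = 4*u*w)
-603*r(-3, 0) = -2412*(-3)*0 = -603*0 = 0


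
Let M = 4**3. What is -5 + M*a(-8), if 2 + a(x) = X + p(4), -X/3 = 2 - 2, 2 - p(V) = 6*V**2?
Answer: -6149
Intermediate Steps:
p(V) = 2 - 6*V**2
M = 64
X = 0 (X = -3*(2 - 2) = -3*0 = 0)
a(x) = -96 (a(x) = -2 + (0 + (2 - 6*4**2)) = -2 + (0 + (2 - 6*16)) = -2 + (0 + (2 - 96)) = -2 + (0 - 94) = -2 - 94 = -96)
-5 + M*a(-8) = -5 + 64*(-96) = -5 - 6144 = -6149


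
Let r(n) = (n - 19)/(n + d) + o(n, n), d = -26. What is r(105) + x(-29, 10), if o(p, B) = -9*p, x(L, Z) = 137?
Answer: -63746/79 ≈ -806.91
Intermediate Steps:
r(n) = -9*n + (-19 + n)/(-26 + n) (r(n) = (n - 19)/(n - 26) - 9*n = (-19 + n)/(-26 + n) - 9*n = -9*n + (-19 + n)/(-26 + n))
r(105) + x(-29, 10) = (-19 - 9*105**2 + 235*105)/(-26 + 105) + 137 = (-19 - 9*11025 + 24675)/79 + 137 = (-19 - 99225 + 24675)/79 + 137 = (1/79)*(-74569) + 137 = -74569/79 + 137 = -63746/79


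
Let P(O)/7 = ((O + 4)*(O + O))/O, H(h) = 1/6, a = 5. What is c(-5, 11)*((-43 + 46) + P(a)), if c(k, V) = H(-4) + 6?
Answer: 1591/2 ≈ 795.50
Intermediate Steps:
H(h) = ⅙
P(O) = 56 + 14*O (P(O) = 7*(((O + 4)*(O + O))/O) = 7*(((4 + O)*(2*O))/O) = 7*((2*O*(4 + O))/O) = 7*(8 + 2*O) = 56 + 14*O)
c(k, V) = 37/6 (c(k, V) = ⅙ + 6 = 37/6)
c(-5, 11)*((-43 + 46) + P(a)) = 37*((-43 + 46) + (56 + 14*5))/6 = 37*(3 + (56 + 70))/6 = 37*(3 + 126)/6 = (37/6)*129 = 1591/2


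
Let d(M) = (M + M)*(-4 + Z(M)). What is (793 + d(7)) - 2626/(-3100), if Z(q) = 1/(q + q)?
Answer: 1145213/1550 ≈ 738.85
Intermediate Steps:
Z(q) = 1/(2*q)
d(M) = 2*M*(-4 + 1/(2*M)) (d(M) = (M + M)*(-4 + 1/(2*M)) = (2*M)*(-4 + 1/(2*M)) = 2*M*(-4 + 1/(2*M)))
(793 + d(7)) - 2626/(-3100) = (793 + (1 - 8*7)) - 2626/(-3100) = (793 + (1 - 56)) - 2626*(-1/3100) = (793 - 55) + 1313/1550 = 738 + 1313/1550 = 1145213/1550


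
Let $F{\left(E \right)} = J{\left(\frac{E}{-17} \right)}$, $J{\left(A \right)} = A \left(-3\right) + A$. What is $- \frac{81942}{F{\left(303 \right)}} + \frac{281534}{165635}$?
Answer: $- \frac{38426877381}{16729135} \approx -2297.0$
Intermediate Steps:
$J{\left(A \right)} = - 2 A$ ($J{\left(A \right)} = - 3 A + A = - 2 A$)
$F{\left(E \right)} = \frac{2 E}{17}$ ($F{\left(E \right)} = - 2 \frac{E}{-17} = - 2 E \left(- \frac{1}{17}\right) = - 2 \left(- \frac{E}{17}\right) = \frac{2 E}{17}$)
$- \frac{81942}{F{\left(303 \right)}} + \frac{281534}{165635} = - \frac{81942}{\frac{2}{17} \cdot 303} + \frac{281534}{165635} = - \frac{81942}{\frac{606}{17}} + 281534 \cdot \frac{1}{165635} = \left(-81942\right) \frac{17}{606} + \frac{281534}{165635} = - \frac{232169}{101} + \frac{281534}{165635} = - \frac{38426877381}{16729135}$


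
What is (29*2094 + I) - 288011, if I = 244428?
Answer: 17143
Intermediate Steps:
(29*2094 + I) - 288011 = (29*2094 + 244428) - 288011 = (60726 + 244428) - 288011 = 305154 - 288011 = 17143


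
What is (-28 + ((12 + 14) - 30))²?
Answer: 1024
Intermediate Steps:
(-28 + ((12 + 14) - 30))² = (-28 + (26 - 30))² = (-28 - 4)² = (-32)² = 1024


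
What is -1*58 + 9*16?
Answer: 86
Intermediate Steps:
-1*58 + 9*16 = -58 + 144 = 86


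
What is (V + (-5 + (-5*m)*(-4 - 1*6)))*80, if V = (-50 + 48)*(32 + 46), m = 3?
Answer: -880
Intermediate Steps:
V = -156 (V = -2*78 = -156)
(V + (-5 + (-5*m)*(-4 - 1*6)))*80 = (-156 + (-5 + (-5*3)*(-4 - 1*6)))*80 = (-156 + (-5 - 15*(-4 - 6)))*80 = (-156 + (-5 - 15*(-10)))*80 = (-156 + (-5 + 150))*80 = (-156 + 145)*80 = -11*80 = -880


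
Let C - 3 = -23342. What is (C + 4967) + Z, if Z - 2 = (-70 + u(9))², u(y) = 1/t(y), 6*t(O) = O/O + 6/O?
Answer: -349026/25 ≈ -13961.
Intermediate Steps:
C = -23339 (C = 3 - 23342 = -23339)
t(O) = ⅙ + 1/O (t(O) = (O/O + 6/O)/6 = (1 + 6/O)/6 = ⅙ + 1/O)
u(y) = 6*y/(6 + y) (u(y) = 1/((6 + y)/(6*y)) = 6*y/(6 + y))
Z = 110274/25 (Z = 2 + (-70 + 6*9/(6 + 9))² = 2 + (-70 + 6*9/15)² = 2 + (-70 + 6*9*(1/15))² = 2 + (-70 + 18/5)² = 2 + (-332/5)² = 2 + 110224/25 = 110274/25 ≈ 4411.0)
(C + 4967) + Z = (-23339 + 4967) + 110274/25 = -18372 + 110274/25 = -349026/25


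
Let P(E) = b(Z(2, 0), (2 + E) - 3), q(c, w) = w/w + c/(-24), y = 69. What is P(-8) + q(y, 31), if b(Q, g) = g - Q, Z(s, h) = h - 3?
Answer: -63/8 ≈ -7.8750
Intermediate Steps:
q(c, w) = 1 - c/24 (q(c, w) = 1 + c*(-1/24) = 1 - c/24)
Z(s, h) = -3 + h
P(E) = 2 + E (P(E) = ((2 + E) - 3) - (-3 + 0) = (-1 + E) - 1*(-3) = (-1 + E) + 3 = 2 + E)
P(-8) + q(y, 31) = (2 - 8) + (1 - 1/24*69) = -6 + (1 - 23/8) = -6 - 15/8 = -63/8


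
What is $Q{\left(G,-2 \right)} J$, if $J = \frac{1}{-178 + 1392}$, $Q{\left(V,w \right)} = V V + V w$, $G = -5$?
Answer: $\frac{35}{1214} \approx 0.02883$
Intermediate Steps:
$Q{\left(V,w \right)} = V^{2} + V w$
$J = \frac{1}{1214} \approx 0.00082372$
$Q{\left(G,-2 \right)} J = - 5 \left(-5 - 2\right) \frac{1}{1214} = \left(-5\right) \left(-7\right) \frac{1}{1214} = 35 \cdot \frac{1}{1214} = \frac{35}{1214}$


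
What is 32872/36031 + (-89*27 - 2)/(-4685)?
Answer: 48131975/33761047 ≈ 1.4257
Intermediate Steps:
32872/36031 + (-89*27 - 2)/(-4685) = 32872*(1/36031) + (-2403 - 2)*(-1/4685) = 32872/36031 - 2405*(-1/4685) = 32872/36031 + 481/937 = 48131975/33761047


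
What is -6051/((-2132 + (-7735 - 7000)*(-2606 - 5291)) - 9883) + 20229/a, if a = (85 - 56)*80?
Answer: 11768178879/1349663248 ≈ 8.7193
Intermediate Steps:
a = 2320 (a = 29*80 = 2320)
-6051/((-2132 + (-7735 - 7000)*(-2606 - 5291)) - 9883) + 20229/a = -6051/((-2132 + (-7735 - 7000)*(-2606 - 5291)) - 9883) + 20229/2320 = -6051/((-2132 - 14735*(-7897)) - 9883) + 20229*(1/2320) = -6051/((-2132 + 116362295) - 9883) + 20229/2320 = -6051/(116360163 - 9883) + 20229/2320 = -6051/116350280 + 20229/2320 = 11768178879/1349663248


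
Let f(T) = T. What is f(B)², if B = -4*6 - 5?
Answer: 841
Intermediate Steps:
B = -29 (B = -24 - 5 = -29)
f(B)² = (-29)² = 841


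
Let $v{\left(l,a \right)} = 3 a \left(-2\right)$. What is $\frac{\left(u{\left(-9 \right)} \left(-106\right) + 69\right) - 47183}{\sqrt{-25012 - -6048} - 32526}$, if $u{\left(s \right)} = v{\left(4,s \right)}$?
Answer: $\frac{429652197}{264489910} + \frac{26419 i \sqrt{4741}}{264489910} \approx 1.6245 + 0.0068777 i$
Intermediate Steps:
$v{\left(l,a \right)} = - 6 a$
$u{\left(s \right)} = - 6 s$
$\frac{\left(u{\left(-9 \right)} \left(-106\right) + 69\right) - 47183}{\sqrt{-25012 - -6048} - 32526} = \frac{\left(\left(-6\right) \left(-9\right) \left(-106\right) + 69\right) - 47183}{\sqrt{-25012 - -6048} - 32526} = \frac{\left(54 \left(-106\right) + 69\right) - 47183}{\sqrt{-25012 + 6048} - 32526} = \frac{\left(-5724 + 69\right) - 47183}{\sqrt{-18964} - 32526} = \frac{-5655 - 47183}{2 i \sqrt{4741} - 32526} = - \frac{52838}{-32526 + 2 i \sqrt{4741}}$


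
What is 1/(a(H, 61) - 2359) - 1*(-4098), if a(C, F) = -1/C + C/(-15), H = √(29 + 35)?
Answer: 1160385462/283159 ≈ 4098.0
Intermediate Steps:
H = 8 (H = √64 = 8)
a(C, F) = -1/C - C/15 (a(C, F) = -1/C + C*(-1/15) = -1/C - C/15)
1/(a(H, 61) - 2359) - 1*(-4098) = 1/((-1/8 - 1/15*8) - 2359) - 1*(-4098) = 1/((-1*⅛ - 8/15) - 2359) + 4098 = 1/((-⅛ - 8/15) - 2359) + 4098 = 1/(-79/120 - 2359) + 4098 = 1/(-283159/120) + 4098 = -120/283159 + 4098 = 1160385462/283159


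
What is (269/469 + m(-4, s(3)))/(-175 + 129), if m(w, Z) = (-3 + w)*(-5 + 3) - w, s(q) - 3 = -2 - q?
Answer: -8711/21574 ≈ -0.40377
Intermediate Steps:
s(q) = 1 - q (s(q) = 3 + (-2 - q) = 1 - q)
m(w, Z) = 6 - 3*w (m(w, Z) = (-3 + w)*(-2) - w = (6 - 2*w) - w = 6 - 3*w)
(269/469 + m(-4, s(3)))/(-175 + 129) = (269/469 + (6 - 3*(-4)))/(-175 + 129) = (269*(1/469) + (6 + 12))/(-46) = (269/469 + 18)*(-1/46) = (8711/469)*(-1/46) = -8711/21574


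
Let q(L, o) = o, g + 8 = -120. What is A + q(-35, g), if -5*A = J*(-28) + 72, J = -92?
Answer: -3288/5 ≈ -657.60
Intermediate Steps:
g = -128 (g = -8 - 120 = -128)
A = -2648/5 (A = -(-92*(-28) + 72)/5 = -(2576 + 72)/5 = -⅕*2648 = -2648/5 ≈ -529.60)
A + q(-35, g) = -2648/5 - 128 = -3288/5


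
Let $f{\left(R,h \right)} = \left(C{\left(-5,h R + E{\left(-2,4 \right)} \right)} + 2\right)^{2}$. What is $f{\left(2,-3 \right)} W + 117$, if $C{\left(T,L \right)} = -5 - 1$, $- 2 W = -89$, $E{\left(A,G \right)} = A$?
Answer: $829$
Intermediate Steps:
$W = \frac{89}{2}$ ($W = \left(- \frac{1}{2}\right) \left(-89\right) = \frac{89}{2} \approx 44.5$)
$C{\left(T,L \right)} = -6$
$f{\left(R,h \right)} = 16$ ($f{\left(R,h \right)} = \left(-6 + 2\right)^{2} = \left(-4\right)^{2} = 16$)
$f{\left(2,-3 \right)} W + 117 = 16 \cdot \frac{89}{2} + 117 = 712 + 117 = 829$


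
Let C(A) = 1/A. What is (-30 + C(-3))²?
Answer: 8281/9 ≈ 920.11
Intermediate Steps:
(-30 + C(-3))² = (-30 + 1/(-3))² = (-30 - ⅓)² = (-91/3)² = 8281/9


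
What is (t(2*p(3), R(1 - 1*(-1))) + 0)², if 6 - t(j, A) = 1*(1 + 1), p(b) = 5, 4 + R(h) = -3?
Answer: 16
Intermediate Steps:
R(h) = -7 (R(h) = -4 - 3 = -7)
t(j, A) = 4 (t(j, A) = 6 - (1 + 1) = 6 - 2 = 4)
(t(2*p(3), R(1 - 1*(-1))) + 0)² = (4 + 0)² = 4² = 16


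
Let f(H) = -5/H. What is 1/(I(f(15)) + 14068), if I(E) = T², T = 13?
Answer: 1/14237 ≈ 7.0240e-5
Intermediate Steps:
I(E) = 169 (I(E) = 13² = 169)
1/(I(f(15)) + 14068) = 1/(169 + 14068) = 1/14237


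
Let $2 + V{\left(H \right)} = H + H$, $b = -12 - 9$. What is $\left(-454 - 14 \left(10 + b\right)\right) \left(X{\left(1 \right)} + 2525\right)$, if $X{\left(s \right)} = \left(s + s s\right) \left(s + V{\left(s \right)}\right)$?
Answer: $-758100$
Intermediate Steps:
$b = -21$ ($b = -12 - 9 = -21$)
$V{\left(H \right)} = -2 + 2 H$ ($V{\left(H \right)} = -2 + \left(H + H\right) = -2 + 2 H$)
$X{\left(s \right)} = \left(-2 + 3 s\right) \left(s + s^{2}\right)$ ($X{\left(s \right)} = \left(s + s s\right) \left(s + \left(-2 + 2 s\right)\right) = \left(s + s^{2}\right) \left(-2 + 3 s\right) = \left(-2 + 3 s\right) \left(s + s^{2}\right)$)
$\left(-454 - 14 \left(10 + b\right)\right) \left(X{\left(1 \right)} + 2525\right) = \left(-454 - 14 \left(10 - 21\right)\right) \left(1 \left(-2 + 1 + 3 \cdot 1^{2}\right) + 2525\right) = \left(-454 - -154\right) \left(1 \left(-2 + 1 + 3 \cdot 1\right) + 2525\right) = \left(-454 + 154\right) \left(1 \left(-2 + 1 + 3\right) + 2525\right) = - 300 \left(1 \cdot 2 + 2525\right) = - 300 \left(2 + 2525\right) = \left(-300\right) 2527 = -758100$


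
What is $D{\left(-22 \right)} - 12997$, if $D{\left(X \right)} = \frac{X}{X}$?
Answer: $-12996$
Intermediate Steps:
$D{\left(X \right)} = 1$
$D{\left(-22 \right)} - 12997 = 1 - 12997 = -12996$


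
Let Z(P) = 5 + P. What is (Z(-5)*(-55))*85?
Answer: 0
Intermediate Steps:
(Z(-5)*(-55))*85 = ((5 - 5)*(-55))*85 = (0*(-55))*85 = 0*85 = 0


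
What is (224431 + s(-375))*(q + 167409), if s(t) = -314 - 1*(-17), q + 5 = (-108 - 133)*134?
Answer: 30282744740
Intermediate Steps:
q = -32299 (q = -5 + (-108 - 133)*134 = -5 - 241*134 = -5 - 32294 = -32299)
s(t) = -297 (s(t) = -314 + 17 = -297)
(224431 + s(-375))*(q + 167409) = (224431 - 297)*(-32299 + 167409) = 224134*135110 = 30282744740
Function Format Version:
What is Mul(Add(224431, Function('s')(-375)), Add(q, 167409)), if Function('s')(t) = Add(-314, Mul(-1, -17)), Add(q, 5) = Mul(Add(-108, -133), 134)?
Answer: 30282744740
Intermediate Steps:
q = -32299 (q = Add(-5, Mul(Add(-108, -133), 134)) = Add(-5, Mul(-241, 134)) = Add(-5, -32294) = -32299)
Function('s')(t) = -297 (Function('s')(t) = Add(-314, 17) = -297)
Mul(Add(224431, Function('s')(-375)), Add(q, 167409)) = Mul(Add(224431, -297), Add(-32299, 167409)) = Mul(224134, 135110) = 30282744740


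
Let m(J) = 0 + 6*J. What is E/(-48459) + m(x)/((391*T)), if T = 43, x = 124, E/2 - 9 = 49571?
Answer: -1631123584/814741167 ≈ -2.0020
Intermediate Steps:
E = 99160 (E = 18 + 2*49571 = 18 + 99142 = 99160)
m(J) = 6*J
E/(-48459) + m(x)/((391*T)) = 99160/(-48459) + (6*124)/((391*43)) = 99160*(-1/48459) + 744/16813 = -99160/48459 + 744*(1/16813) = -99160/48459 + 744/16813 = -1631123584/814741167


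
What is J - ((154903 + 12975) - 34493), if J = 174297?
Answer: 40912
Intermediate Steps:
J - ((154903 + 12975) - 34493) = 174297 - ((154903 + 12975) - 34493) = 174297 - (167878 - 34493) = 174297 - 1*133385 = 174297 - 133385 = 40912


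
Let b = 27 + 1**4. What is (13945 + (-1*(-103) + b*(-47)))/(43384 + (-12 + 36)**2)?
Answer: 3183/10990 ≈ 0.28963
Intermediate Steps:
b = 28 (b = 27 + 1 = 28)
(13945 + (-1*(-103) + b*(-47)))/(43384 + (-12 + 36)**2) = (13945 + (-1*(-103) + 28*(-47)))/(43384 + (-12 + 36)**2) = (13945 + (103 - 1316))/(43384 + 24**2) = (13945 - 1213)/(43384 + 576) = 12732/43960 = 12732*(1/43960) = 3183/10990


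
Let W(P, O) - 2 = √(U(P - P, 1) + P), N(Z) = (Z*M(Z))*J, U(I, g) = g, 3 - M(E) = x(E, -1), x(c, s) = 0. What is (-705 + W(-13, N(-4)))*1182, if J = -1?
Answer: -830946 + 2364*I*√3 ≈ -8.3095e+5 + 4094.6*I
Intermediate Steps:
M(E) = 3 (M(E) = 3 - 1*0 = 3 + 0 = 3)
N(Z) = -3*Z (N(Z) = (Z*3)*(-1) = (3*Z)*(-1) = -3*Z)
W(P, O) = 2 + √(1 + P)
(-705 + W(-13, N(-4)))*1182 = (-705 + (2 + √(1 - 13)))*1182 = (-705 + (2 + √(-12)))*1182 = (-705 + (2 + 2*I*√3))*1182 = (-703 + 2*I*√3)*1182 = -830946 + 2364*I*√3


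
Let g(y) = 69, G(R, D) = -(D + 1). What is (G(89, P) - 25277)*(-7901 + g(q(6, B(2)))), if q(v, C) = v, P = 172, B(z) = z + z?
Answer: 199324400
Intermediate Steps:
B(z) = 2*z
G(R, D) = -1 - D (G(R, D) = -(1 + D) = -1 - D)
(G(89, P) - 25277)*(-7901 + g(q(6, B(2)))) = ((-1 - 1*172) - 25277)*(-7901 + 69) = ((-1 - 172) - 25277)*(-7832) = (-173 - 25277)*(-7832) = -25450*(-7832) = 199324400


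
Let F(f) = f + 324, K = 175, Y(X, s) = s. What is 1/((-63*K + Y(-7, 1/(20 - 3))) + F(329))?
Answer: -17/176323 ≈ -9.6414e-5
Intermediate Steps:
F(f) = 324 + f
1/((-63*K + Y(-7, 1/(20 - 3))) + F(329)) = 1/((-63*175 + 1/(20 - 3)) + (324 + 329)) = 1/((-11025 + 1/17) + 653) = 1/(-187424/17 + 653) = 1/(-176323/17) = -17/176323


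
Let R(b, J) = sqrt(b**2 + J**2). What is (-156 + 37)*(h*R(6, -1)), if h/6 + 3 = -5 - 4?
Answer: 8568*sqrt(37) ≈ 52117.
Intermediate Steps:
h = -72 (h = -18 + 6*(-5 - 4) = -18 + 6*(-9) = -18 - 54 = -72)
R(b, J) = sqrt(J**2 + b**2)
(-156 + 37)*(h*R(6, -1)) = (-156 + 37)*(-72*sqrt((-1)**2 + 6**2)) = -(-8568)*sqrt(1 + 36) = -(-8568)*sqrt(37) = 8568*sqrt(37)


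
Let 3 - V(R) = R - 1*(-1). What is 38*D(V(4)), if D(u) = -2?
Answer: -76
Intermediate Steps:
V(R) = 2 - R (V(R) = 3 - (R - 1*(-1)) = 3 - (R + 1) = 3 - (1 + R) = 3 + (-1 - R) = 2 - R)
38*D(V(4)) = 38*(-2) = -76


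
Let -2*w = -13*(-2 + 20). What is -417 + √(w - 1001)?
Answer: -417 + 2*I*√221 ≈ -417.0 + 29.732*I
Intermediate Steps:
w = 117 (w = -(-13)*(-2 + 20)/2 = -(-13)*18/2 = -½*(-234) = 117)
-417 + √(w - 1001) = -417 + √(117 - 1001) = -417 + √(-884) = -417 + 2*I*√221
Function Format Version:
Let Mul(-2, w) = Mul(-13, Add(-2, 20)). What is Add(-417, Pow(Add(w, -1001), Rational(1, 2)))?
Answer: Add(-417, Mul(2, I, Pow(221, Rational(1, 2)))) ≈ Add(-417.00, Mul(29.732, I))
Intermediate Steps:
w = 117 (w = Mul(Rational(-1, 2), Mul(-13, Add(-2, 20))) = Mul(Rational(-1, 2), Mul(-13, 18)) = Mul(Rational(-1, 2), -234) = 117)
Add(-417, Pow(Add(w, -1001), Rational(1, 2))) = Add(-417, Pow(Add(117, -1001), Rational(1, 2))) = Add(-417, Pow(-884, Rational(1, 2))) = Add(-417, Mul(2, I, Pow(221, Rational(1, 2))))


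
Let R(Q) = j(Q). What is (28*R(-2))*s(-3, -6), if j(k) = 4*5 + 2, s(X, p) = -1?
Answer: -616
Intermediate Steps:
j(k) = 22 (j(k) = 20 + 2 = 22)
R(Q) = 22
(28*R(-2))*s(-3, -6) = (28*22)*(-1) = 616*(-1) = -616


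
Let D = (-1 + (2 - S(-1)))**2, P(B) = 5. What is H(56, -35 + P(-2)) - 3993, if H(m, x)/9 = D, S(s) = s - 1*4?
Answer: -3669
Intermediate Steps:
S(s) = -4 + s (S(s) = s - 4 = -4 + s)
D = 36 (D = (-1 + (2 - (-4 - 1)))**2 = (-1 + (2 - 1*(-5)))**2 = (-1 + (2 + 5))**2 = (-1 + 7)**2 = 6**2 = 36)
H(m, x) = 324 (H(m, x) = 9*36 = 324)
H(56, -35 + P(-2)) - 3993 = 324 - 3993 = -3669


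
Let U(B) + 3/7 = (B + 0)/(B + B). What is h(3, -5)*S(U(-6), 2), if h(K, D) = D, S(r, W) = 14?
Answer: -70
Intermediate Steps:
U(B) = 1/14 (U(B) = -3/7 + (B + 0)/(B + B) = -3/7 + B/((2*B)) = -3/7 + B*(1/(2*B)) = -3/7 + ½ = 1/14)
h(3, -5)*S(U(-6), 2) = -5*14 = -70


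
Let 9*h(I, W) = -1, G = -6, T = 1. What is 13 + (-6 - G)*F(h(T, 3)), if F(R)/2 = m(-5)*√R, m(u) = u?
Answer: 13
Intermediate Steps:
h(I, W) = -⅑ (h(I, W) = (⅑)*(-1) = -⅑)
F(R) = -10*√R (F(R) = 2*(-5*√R) = -10*√R)
13 + (-6 - G)*F(h(T, 3)) = 13 + (-6 - 1*(-6))*(-10*I/3) = 13 + (-6 + 6)*(-10*I/3) = 13 + 0*(-10*I/3) = 13 + 0 = 13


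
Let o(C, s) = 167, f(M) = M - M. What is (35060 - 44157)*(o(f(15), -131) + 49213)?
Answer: -449209860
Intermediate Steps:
f(M) = 0
(35060 - 44157)*(o(f(15), -131) + 49213) = (35060 - 44157)*(167 + 49213) = -9097*49380 = -449209860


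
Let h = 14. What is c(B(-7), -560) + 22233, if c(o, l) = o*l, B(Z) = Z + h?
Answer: 18313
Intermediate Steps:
B(Z) = 14 + Z (B(Z) = Z + 14 = 14 + Z)
c(o, l) = l*o
c(B(-7), -560) + 22233 = -560*(14 - 7) + 22233 = -560*7 + 22233 = -3920 + 22233 = 18313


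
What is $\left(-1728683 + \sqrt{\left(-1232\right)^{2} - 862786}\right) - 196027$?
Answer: $-1924710 + 3 \sqrt{72782} \approx -1.9239 \cdot 10^{6}$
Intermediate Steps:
$\left(-1728683 + \sqrt{\left(-1232\right)^{2} - 862786}\right) - 196027 = \left(-1728683 + \sqrt{1517824 - 862786}\right) - 196027 = \left(-1728683 + \sqrt{655038}\right) - 196027 = \left(-1728683 + 3 \sqrt{72782}\right) - 196027 = -1924710 + 3 \sqrt{72782}$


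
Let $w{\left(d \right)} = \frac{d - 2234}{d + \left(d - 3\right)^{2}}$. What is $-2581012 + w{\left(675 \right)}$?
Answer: $- \frac{1167285907667}{452259} \approx -2.581 \cdot 10^{6}$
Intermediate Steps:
$w{\left(d \right)} = \frac{-2234 + d}{d + \left(-3 + d\right)^{2}}$
$-2581012 + w{\left(675 \right)} = -2581012 + \frac{-2234 + 675}{675 + \left(-3 + 675\right)^{2}} = -2581012 + \frac{1}{675 + 672^{2}} \left(-1559\right) = -2581012 + \frac{1}{675 + 451584} \left(-1559\right) = -2581012 + \frac{1}{452259} \left(-1559\right) = -2581012 - \frac{1559}{452259} = - \frac{1167285907667}{452259}$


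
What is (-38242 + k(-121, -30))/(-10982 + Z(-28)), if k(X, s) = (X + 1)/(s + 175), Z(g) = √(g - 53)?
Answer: 12179499244/3497527745 + 9981378*I/3497527745 ≈ 3.4823 + 0.0028538*I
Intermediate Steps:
Z(g) = √(-53 + g)
k(X, s) = (1 + X)/(175 + s)
(-38242 + k(-121, -30))/(-10982 + Z(-28)) = (-38242 + (1 - 121)/(175 - 30))/(-10982 + √(-53 - 28)) = (-38242 - 120/145)/(-10982 + √(-81)) = (-38242 + (1/145)*(-120))/(-10982 + 9*I) = (-38242 - 24/29)*((-10982 - 9*I)/120604405) = -1109042*(-10982 - 9*I)/3497527745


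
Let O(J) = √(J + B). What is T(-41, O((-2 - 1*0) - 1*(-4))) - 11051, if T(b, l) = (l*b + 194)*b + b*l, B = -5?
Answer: -19005 + 1640*I*√3 ≈ -19005.0 + 2840.6*I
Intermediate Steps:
O(J) = √(-5 + J) (O(J) = √(J - 5) = √(-5 + J))
T(b, l) = b*l + b*(194 + b*l) (T(b, l) = (b*l + 194)*b + b*l = (194 + b*l)*b + b*l = b*(194 + b*l) + b*l = b*l + b*(194 + b*l))
T(-41, O((-2 - 1*0) - 1*(-4))) - 11051 = -41*(194 + √(-5 + ((-2 - 1*0) - 1*(-4))) - 41*√(-5 + ((-2 - 1*0) - 1*(-4)))) - 11051 = -41*(194 + √(-5 + ((-2 + 0) + 4)) - 41*√(-5 + ((-2 + 0) + 4))) - 11051 = -41*(194 + √(-5 + (-2 + 4)) - 41*√(-5 + (-2 + 4))) - 11051 = -41*(194 + √(-5 + 2) - 41*√(-5 + 2)) - 11051 = -41*(194 + √(-3) - 41*I*√3) - 11051 = -41*(194 + I*√3 - 41*I*√3) - 11051 = -41*(194 - 40*I*√3) - 11051 = (-7954 + 1640*I*√3) - 11051 = -19005 + 1640*I*√3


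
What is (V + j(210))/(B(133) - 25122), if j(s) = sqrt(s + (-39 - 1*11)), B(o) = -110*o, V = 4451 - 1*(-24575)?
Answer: -14513/19876 - sqrt(10)/9938 ≈ -0.73050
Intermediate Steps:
V = 29026 (V = 4451 + 24575 = 29026)
j(s) = sqrt(-50 + s) (j(s) = sqrt(s + (-39 - 11)) = sqrt(s - 50) = sqrt(-50 + s))
(V + j(210))/(B(133) - 25122) = (29026 + sqrt(-50 + 210))/(-110*133 - 25122) = (29026 + sqrt(160))/(-14630 - 25122) = (29026 + 4*sqrt(10))/(-39752) = (29026 + 4*sqrt(10))*(-1/39752) = -14513/19876 - sqrt(10)/9938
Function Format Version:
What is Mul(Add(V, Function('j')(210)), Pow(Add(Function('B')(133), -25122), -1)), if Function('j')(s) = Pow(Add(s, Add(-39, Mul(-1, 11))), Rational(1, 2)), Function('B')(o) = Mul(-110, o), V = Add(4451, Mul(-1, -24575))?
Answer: Add(Rational(-14513, 19876), Mul(Rational(-1, 9938), Pow(10, Rational(1, 2)))) ≈ -0.73050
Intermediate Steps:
V = 29026 (V = Add(4451, 24575) = 29026)
Function('j')(s) = Pow(Add(-50, s), Rational(1, 2)) (Function('j')(s) = Pow(Add(s, Add(-39, -11)), Rational(1, 2)) = Pow(Add(s, -50), Rational(1, 2)) = Pow(Add(-50, s), Rational(1, 2)))
Mul(Add(V, Function('j')(210)), Pow(Add(Function('B')(133), -25122), -1)) = Mul(Add(29026, Pow(Add(-50, 210), Rational(1, 2))), Pow(Add(Mul(-110, 133), -25122), -1)) = Mul(Add(29026, Pow(160, Rational(1, 2))), Pow(Add(-14630, -25122), -1)) = Mul(Add(29026, Mul(4, Pow(10, Rational(1, 2)))), Pow(-39752, -1)) = Mul(Add(29026, Mul(4, Pow(10, Rational(1, 2)))), Rational(-1, 39752)) = Add(Rational(-14513, 19876), Mul(Rational(-1, 9938), Pow(10, Rational(1, 2))))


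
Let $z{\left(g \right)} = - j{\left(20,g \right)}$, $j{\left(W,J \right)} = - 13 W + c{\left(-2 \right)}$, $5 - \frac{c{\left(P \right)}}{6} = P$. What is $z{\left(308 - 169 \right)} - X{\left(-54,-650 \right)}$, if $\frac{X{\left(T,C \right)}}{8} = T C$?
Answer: $-280582$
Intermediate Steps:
$c{\left(P \right)} = 30 - 6 P$
$X{\left(T,C \right)} = 8 C T$ ($X{\left(T,C \right)} = 8 T C = 8 C T$)
$j{\left(W,J \right)} = 42 - 13 W$ ($j{\left(W,J \right)} = - 13 W + \left(30 - -12\right) = - 13 W + \left(30 + 12\right) = - 13 W + 42 = 42 - 13 W$)
$z{\left(g \right)} = 218$ ($z{\left(g \right)} = - (42 - 260) = \left(-1\right) \left(-218\right) = 218$)
$z{\left(308 - 169 \right)} - X{\left(-54,-650 \right)} = 218 - 8 \left(-650\right) \left(-54\right) = 218 - 280800 = -280582$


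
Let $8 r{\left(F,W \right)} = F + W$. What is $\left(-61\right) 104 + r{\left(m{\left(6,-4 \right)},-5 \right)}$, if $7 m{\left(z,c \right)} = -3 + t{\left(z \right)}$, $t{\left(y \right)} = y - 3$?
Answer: $- \frac{50757}{8} \approx -6344.6$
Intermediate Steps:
$t{\left(y \right)} = -3 + y$
$m{\left(z,c \right)} = - \frac{6}{7} + \frac{z}{7}$ ($m{\left(z,c \right)} = \frac{-3 + \left(-3 + z\right)}{7} = \frac{-6 + z}{7} = - \frac{6}{7} + \frac{z}{7}$)
$r{\left(F,W \right)} = \frac{F}{8} + \frac{W}{8}$ ($r{\left(F,W \right)} = \frac{F + W}{8} = \frac{F}{8} + \frac{W}{8}$)
$\left(-61\right) 104 + r{\left(m{\left(6,-4 \right)},-5 \right)} = \left(-61\right) 104 + \left(\frac{- \frac{6}{7} + \frac{1}{7} \cdot 6}{8} + \frac{1}{8} \left(-5\right)\right) = -6344 - \left(\frac{5}{8} - \frac{- \frac{6}{7} + \frac{6}{7}}{8}\right) = -6344 + \left(\frac{1}{8} \cdot 0 - \frac{5}{8}\right) = -6344 + \left(0 - \frac{5}{8}\right) = -6344 - \frac{5}{8} = - \frac{50757}{8}$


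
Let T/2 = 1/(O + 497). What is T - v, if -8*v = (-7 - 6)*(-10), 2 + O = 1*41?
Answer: 1089/67 ≈ 16.254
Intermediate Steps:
O = 39 (O = -2 + 1*41 = -2 + 41 = 39)
v = -65/4 (v = -(-7 - 6)*(-10)/8 = -(-13)*(-10)/8 = -⅛*130 = -65/4 ≈ -16.250)
T = 1/268 (T = 2/(39 + 497) = 2/536 = 2*(1/536) = 1/268 ≈ 0.0037313)
T - v = 1/268 - 1*(-65/4) = 1/268 + 65/4 = 1089/67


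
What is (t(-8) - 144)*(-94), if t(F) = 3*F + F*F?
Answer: 9776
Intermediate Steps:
t(F) = F² + 3*F (t(F) = 3*F + F² = F² + 3*F)
(t(-8) - 144)*(-94) = (-8*(3 - 8) - 144)*(-94) = (-8*(-5) - 144)*(-94) = (40 - 144)*(-94) = -104*(-94) = 9776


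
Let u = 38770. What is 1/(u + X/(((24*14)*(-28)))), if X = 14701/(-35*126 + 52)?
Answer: 41000064/1589572495981 ≈ 2.5793e-5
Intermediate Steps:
X = -14701/4358 (X = 14701/(-4410 + 52) = 14701/(-4358) = 14701*(-1/4358) = -14701/4358 ≈ -3.3733)
1/(u + X/(((24*14)*(-28)))) = 1/(38770 - 14701/(4358*((24*14)*(-28)))) = 1/(38770 - 14701/(4358*(336*(-28)))) = 1/(38770 - 14701/4358/(-9408)) = 1/(38770 - 14701/4358*(-1/9408)) = 1/(38770 + 14701/41000064) = 1/(1589572495981/41000064) = 41000064/1589572495981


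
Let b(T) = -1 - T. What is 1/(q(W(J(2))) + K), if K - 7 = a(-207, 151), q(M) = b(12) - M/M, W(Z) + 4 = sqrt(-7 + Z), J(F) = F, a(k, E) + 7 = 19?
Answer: 1/5 ≈ 0.20000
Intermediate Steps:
a(k, E) = 12 (a(k, E) = -7 + 19 = 12)
W(Z) = -4 + sqrt(-7 + Z)
q(M) = -14 (q(M) = (-1 - 1*12) - M/M = (-1 - 12) - 1*1 = -13 - 1 = -14)
K = 19 (K = 7 + 12 = 19)
1/(q(W(J(2))) + K) = 1/(-14 + 19) = 1/5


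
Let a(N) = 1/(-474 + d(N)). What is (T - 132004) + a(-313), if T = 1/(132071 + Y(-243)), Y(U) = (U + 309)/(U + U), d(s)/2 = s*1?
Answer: -19416986608308/147093925 ≈ -1.3200e+5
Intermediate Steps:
d(s) = 2*s (d(s) = 2*(s*1) = 2*s)
a(N) = 1/(-474 + 2*N)
Y(U) = (309 + U)/(2*U) (Y(U) = (309 + U)/((2*U)) = (309 + U)*(1/(2*U)) = (309 + U)/(2*U))
T = 81/10697740 (T = 1/(132071 + (1/2)*(309 - 243)/(-243)) = 1/(132071 + (1/2)*(-1/243)*66) = 1/(132071 - 11/81) = 1/(10697740/81) = 81/10697740 ≈ 7.5717e-6)
(T - 132004) + a(-313) = (81/10697740 - 132004) + 1/(2*(-237 - 313)) = -1412144470879/10697740 + (1/2)/(-550) = -1412144470879/10697740 + (1/2)*(-1/550) = -1412144470879/10697740 - 1/1100 = -19416986608308/147093925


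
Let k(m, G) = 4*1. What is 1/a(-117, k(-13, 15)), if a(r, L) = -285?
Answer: -1/285 ≈ -0.0035088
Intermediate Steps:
k(m, G) = 4
1/a(-117, k(-13, 15)) = 1/(-285) = -1/285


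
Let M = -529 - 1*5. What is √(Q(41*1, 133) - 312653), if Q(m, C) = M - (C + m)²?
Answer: I*√343463 ≈ 586.06*I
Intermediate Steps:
M = -534 (M = -529 - 5 = -534)
Q(m, C) = -534 - (C + m)²
√(Q(41*1, 133) - 312653) = √((-534 - (133 + 41*1)²) - 312653) = √((-534 - (133 + 41)²) - 312653) = √((-534 - 1*174²) - 312653) = √((-534 - 1*30276) - 312653) = √((-534 - 30276) - 312653) = √(-30810 - 312653) = √(-343463) = I*√343463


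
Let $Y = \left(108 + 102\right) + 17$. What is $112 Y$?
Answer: $25424$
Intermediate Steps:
$Y = 227$ ($Y = 210 + 17 = 227$)
$112 Y = 112 \cdot 227 = 25424$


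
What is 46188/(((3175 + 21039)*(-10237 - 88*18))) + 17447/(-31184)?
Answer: -2497679792905/4462955756848 ≈ -0.55965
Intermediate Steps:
46188/(((3175 + 21039)*(-10237 - 88*18))) + 17447/(-31184) = 46188/((24214*(-10237 - 1584))) + 17447*(-1/31184) = 46188/((24214*(-11821))) - 17447/31184 = 46188/(-286233694) - 17447/31184 = 46188*(-1/286233694) - 17447/31184 = -23094/143116847 - 17447/31184 = -2497679792905/4462955756848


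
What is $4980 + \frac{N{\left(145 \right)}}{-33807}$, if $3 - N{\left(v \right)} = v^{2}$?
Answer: $\frac{168379882}{33807} \approx 4980.6$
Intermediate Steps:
$N{\left(v \right)} = 3 - v^{2}$
$4980 + \frac{N{\left(145 \right)}}{-33807} = 4980 + \frac{3 - 145^{2}}{-33807} = 4980 + \left(3 - 21025\right) \left(- \frac{1}{33807}\right) = 4980 - - \frac{21022}{33807} = 4980 + \frac{21022}{33807} = \frac{168379882}{33807}$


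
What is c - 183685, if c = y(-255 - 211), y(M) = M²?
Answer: 33471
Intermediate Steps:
c = 217156 (c = (-255 - 211)² = (-466)² = 217156)
c - 183685 = 217156 - 183685 = 33471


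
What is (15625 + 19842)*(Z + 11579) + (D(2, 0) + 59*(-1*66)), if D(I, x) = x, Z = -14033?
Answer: -87039912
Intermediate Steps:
(15625 + 19842)*(Z + 11579) + (D(2, 0) + 59*(-1*66)) = (15625 + 19842)*(-14033 + 11579) + (0 + 59*(-1*66)) = 35467*(-2454) + (0 + 59*(-66)) = -87036018 + (0 - 3894) = -87036018 - 3894 = -87039912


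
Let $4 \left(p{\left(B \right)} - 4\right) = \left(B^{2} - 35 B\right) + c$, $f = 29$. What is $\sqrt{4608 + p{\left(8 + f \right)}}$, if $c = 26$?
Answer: $\sqrt{4637} \approx 68.095$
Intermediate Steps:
$p{\left(B \right)} = \frac{21}{2} - \frac{35 B}{4} + \frac{B^{2}}{4}$ ($p{\left(B \right)} = 4 + \frac{\left(B^{2} - 35 B\right) + 26}{4} = 4 + \frac{26 + B^{2} - 35 B}{4} = 4 + \left(\frac{13}{2} - \frac{35 B}{4} + \frac{B^{2}}{4}\right) = \frac{21}{2} - \frac{35 B}{4} + \frac{B^{2}}{4}$)
$\sqrt{4608 + p{\left(8 + f \right)}} = \sqrt{4608 + \left(\frac{21}{2} - \frac{35 \left(8 + 29\right)}{4} + \frac{\left(8 + 29\right)^{2}}{4}\right)} = \sqrt{4608 + \left(\frac{21}{2} - \frac{1295}{4} + \frac{37^{2}}{4}\right)} = \sqrt{4608 + \left(\frac{21}{2} - \frac{1295}{4} + \frac{1}{4} \cdot 1369\right)} = \sqrt{4608 + \left(\frac{21}{2} - \frac{1295}{4} + \frac{1369}{4}\right)} = \sqrt{4608 + 29} = \sqrt{4637}$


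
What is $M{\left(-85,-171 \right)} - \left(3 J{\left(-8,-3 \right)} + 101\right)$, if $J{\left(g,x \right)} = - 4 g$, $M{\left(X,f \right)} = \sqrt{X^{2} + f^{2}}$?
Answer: $-197 + \sqrt{36466} \approx -6.0393$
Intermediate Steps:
$M{\left(-85,-171 \right)} - \left(3 J{\left(-8,-3 \right)} + 101\right) = \sqrt{\left(-85\right)^{2} + \left(-171\right)^{2}} - \left(3 \left(\left(-4\right) \left(-8\right)\right) + 101\right) = \sqrt{7225 + 29241} - \left(3 \cdot 32 + 101\right) = \sqrt{36466} - \left(96 + 101\right) = \sqrt{36466} - 197 = -197 + \sqrt{36466}$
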